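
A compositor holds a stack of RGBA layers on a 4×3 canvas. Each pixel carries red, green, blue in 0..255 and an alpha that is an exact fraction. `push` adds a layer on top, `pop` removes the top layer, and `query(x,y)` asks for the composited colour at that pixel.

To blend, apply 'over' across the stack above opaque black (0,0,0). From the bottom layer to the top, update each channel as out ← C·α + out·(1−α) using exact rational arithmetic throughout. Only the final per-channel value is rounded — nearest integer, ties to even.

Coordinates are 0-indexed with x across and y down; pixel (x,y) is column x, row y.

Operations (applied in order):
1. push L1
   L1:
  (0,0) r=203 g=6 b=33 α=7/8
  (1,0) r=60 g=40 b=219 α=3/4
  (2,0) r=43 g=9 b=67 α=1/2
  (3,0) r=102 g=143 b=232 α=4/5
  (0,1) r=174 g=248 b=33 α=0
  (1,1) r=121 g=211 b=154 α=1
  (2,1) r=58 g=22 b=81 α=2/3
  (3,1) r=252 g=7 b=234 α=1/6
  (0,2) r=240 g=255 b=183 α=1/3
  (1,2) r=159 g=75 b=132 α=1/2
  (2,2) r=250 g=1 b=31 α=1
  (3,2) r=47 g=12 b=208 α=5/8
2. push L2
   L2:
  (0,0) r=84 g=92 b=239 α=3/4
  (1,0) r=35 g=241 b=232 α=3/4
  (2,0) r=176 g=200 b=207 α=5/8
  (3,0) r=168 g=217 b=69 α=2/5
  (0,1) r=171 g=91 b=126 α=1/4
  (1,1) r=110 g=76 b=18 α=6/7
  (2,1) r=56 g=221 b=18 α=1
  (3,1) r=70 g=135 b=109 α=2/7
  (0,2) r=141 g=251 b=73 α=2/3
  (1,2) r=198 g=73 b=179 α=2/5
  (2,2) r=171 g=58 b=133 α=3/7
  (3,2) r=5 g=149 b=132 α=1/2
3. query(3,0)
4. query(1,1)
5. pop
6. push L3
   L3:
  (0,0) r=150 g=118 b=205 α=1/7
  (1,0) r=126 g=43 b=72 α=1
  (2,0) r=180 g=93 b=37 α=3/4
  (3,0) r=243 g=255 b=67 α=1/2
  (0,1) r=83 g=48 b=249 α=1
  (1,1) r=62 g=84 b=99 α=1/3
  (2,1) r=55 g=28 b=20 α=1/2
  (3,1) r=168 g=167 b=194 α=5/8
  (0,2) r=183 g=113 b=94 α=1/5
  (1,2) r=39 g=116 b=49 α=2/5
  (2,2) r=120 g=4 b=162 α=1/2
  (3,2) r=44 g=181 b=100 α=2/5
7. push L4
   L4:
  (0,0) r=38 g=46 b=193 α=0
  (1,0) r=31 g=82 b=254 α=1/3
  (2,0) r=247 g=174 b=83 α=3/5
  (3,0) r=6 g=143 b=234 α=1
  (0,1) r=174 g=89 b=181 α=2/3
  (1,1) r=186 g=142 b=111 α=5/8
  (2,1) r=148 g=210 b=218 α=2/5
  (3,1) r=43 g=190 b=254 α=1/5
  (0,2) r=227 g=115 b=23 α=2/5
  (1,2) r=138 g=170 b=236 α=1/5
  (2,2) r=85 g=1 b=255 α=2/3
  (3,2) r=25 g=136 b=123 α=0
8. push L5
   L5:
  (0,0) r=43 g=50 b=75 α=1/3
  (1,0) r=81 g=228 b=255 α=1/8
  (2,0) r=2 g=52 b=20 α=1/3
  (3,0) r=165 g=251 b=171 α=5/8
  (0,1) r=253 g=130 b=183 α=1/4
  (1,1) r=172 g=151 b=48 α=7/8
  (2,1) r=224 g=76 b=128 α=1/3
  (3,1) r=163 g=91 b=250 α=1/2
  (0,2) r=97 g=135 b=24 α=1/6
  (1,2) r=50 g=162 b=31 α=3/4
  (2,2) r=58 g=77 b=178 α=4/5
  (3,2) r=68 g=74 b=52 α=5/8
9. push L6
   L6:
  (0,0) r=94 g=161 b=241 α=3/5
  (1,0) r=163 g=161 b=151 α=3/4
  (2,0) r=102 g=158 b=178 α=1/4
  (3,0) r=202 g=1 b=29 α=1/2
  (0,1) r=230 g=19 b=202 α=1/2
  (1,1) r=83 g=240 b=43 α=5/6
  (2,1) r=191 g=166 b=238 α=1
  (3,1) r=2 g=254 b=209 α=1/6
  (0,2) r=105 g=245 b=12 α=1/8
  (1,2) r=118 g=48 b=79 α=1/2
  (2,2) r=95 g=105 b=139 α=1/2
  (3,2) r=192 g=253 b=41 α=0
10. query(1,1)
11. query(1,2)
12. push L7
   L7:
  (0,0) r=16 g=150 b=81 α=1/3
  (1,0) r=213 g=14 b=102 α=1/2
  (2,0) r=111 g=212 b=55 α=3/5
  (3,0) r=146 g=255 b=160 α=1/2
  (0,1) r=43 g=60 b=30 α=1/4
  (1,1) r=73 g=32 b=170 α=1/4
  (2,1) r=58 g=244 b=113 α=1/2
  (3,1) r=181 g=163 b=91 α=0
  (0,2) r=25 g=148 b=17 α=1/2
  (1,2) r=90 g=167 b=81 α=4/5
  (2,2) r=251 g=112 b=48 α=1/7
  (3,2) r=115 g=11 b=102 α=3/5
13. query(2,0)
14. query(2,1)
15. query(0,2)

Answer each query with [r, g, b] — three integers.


(3,0) stack=L1,L2; from [0,0,0]:
after L1 α=4/5: [408/5, 572/5, 928/5]
after L2 α=2/5: [2904/25, 3886/25, 3474/25]
rounded: [116, 155, 139]

at x=1,y=1 over L1,L2:
+L1 (α=1) → [121, 211, 154]
+L2 (α=6/7) → [781/7, 667/7, 262/7]
rounded: [112, 95, 37]

at x=1,y=1 over L1,L3,L4,L5,L6:
L1 α=1: [121, 211, 154]
L3 α=1/3: [304/3, 506/3, 407/3]
L4 α=5/8: [617/4, 152, 481/4]
L5 α=7/8: [5433/32, 1209/8, 1825/32]
L6 α=5/6: [18713/192, 3603/16, 8705/192]
rounded: [97, 225, 45]

query (1,2) [L1,L3,L4,L5,L6] — begin 0,0,0
+L1 (α=1/2) → [159/2, 75/2, 66]
+L3 (α=2/5) → [633/10, 689/10, 296/5]
+L4 (α=1/5) → [1956/25, 2228/25, 2364/25]
+L5 (α=3/4) → [2853/50, 7189/50, 4689/100]
+L6 (α=1/2) → [8753/100, 9589/100, 12589/200]
rounded: [88, 96, 63]

(2,0) stack=L1,L3,L4,L5,L6,L7; from [0,0,0]:
+L1 (α=1/2) → [43/2, 9/2, 67/2]
+L3 (α=3/4) → [1123/8, 567/8, 289/8]
+L4 (α=3/5) → [4087/20, 531/4, 257/4]
+L5 (α=1/3) → [1369/10, 635/6, 99/2]
+L6 (α=1/4) → [5127/40, 951/8, 653/8]
+L7 (α=3/5) → [11787/100, 699/4, 1313/20]
rounded: [118, 175, 66]

at x=2,y=1 over L1,L3,L4,L5,L6,L7:
L1 α=2/3: [116/3, 44/3, 54]
L3 α=1/2: [281/6, 64/3, 37]
L4 α=2/5: [873/10, 484/5, 547/5]
L5 α=1/3: [1993/15, 1348/15, 578/5]
L6 α=1: [191, 166, 238]
L7 α=1/2: [249/2, 205, 351/2]
→ [124, 205, 176]

(0,2) stack=L1,L3,L4,L5,L6,L7; from [0,0,0]:
L1 α=1/3: [80, 85, 61]
L3 α=1/5: [503/5, 453/5, 338/5]
L4 α=2/5: [3779/25, 2509/25, 1244/25]
L5 α=1/6: [2132/15, 1592/15, 682/15]
L6 α=1/8: [16499/120, 14819/120, 2477/60]
L7 α=1/2: [19499/240, 32579/240, 3497/120]
rounded: [81, 136, 29]


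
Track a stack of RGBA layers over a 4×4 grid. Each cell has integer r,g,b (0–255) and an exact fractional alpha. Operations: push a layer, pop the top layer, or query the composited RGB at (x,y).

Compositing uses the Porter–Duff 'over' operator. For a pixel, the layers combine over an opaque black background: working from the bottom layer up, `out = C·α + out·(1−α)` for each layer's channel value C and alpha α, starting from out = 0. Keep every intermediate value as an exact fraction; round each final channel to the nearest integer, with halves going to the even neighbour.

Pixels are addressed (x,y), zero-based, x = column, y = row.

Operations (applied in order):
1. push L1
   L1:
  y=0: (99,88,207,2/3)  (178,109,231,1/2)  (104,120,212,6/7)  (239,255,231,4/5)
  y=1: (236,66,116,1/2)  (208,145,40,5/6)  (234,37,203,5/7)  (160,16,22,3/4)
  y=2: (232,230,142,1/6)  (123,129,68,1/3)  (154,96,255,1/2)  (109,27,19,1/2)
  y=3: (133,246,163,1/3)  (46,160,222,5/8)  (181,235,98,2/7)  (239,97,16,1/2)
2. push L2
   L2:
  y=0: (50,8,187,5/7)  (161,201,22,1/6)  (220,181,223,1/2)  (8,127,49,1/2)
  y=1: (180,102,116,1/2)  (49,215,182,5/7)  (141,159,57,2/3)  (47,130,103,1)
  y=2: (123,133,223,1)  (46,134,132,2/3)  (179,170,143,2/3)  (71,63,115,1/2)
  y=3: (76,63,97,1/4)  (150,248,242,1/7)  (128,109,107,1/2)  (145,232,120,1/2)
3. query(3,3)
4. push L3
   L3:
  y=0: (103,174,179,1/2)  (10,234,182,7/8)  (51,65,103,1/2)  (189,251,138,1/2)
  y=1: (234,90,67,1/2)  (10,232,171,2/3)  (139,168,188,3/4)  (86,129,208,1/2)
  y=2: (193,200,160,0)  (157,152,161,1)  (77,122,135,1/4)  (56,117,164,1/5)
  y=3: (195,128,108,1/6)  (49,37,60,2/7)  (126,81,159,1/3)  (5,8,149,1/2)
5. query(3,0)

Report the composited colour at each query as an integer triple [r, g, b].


(3,3) stack=L1,L2; from [0,0,0]:
after L1 α=1/2: [239/2, 97/2, 8]
after L2 α=1/2: [529/4, 561/4, 64]
= [132, 140, 64]

query (3,0) [L1,L2,L3] — begin 0,0,0
+L1 (α=4/5) → [956/5, 204, 924/5]
+L2 (α=1/2) → [498/5, 331/2, 1169/10]
+L3 (α=1/2) → [1443/10, 833/4, 2549/20]
rounded: [144, 208, 127]


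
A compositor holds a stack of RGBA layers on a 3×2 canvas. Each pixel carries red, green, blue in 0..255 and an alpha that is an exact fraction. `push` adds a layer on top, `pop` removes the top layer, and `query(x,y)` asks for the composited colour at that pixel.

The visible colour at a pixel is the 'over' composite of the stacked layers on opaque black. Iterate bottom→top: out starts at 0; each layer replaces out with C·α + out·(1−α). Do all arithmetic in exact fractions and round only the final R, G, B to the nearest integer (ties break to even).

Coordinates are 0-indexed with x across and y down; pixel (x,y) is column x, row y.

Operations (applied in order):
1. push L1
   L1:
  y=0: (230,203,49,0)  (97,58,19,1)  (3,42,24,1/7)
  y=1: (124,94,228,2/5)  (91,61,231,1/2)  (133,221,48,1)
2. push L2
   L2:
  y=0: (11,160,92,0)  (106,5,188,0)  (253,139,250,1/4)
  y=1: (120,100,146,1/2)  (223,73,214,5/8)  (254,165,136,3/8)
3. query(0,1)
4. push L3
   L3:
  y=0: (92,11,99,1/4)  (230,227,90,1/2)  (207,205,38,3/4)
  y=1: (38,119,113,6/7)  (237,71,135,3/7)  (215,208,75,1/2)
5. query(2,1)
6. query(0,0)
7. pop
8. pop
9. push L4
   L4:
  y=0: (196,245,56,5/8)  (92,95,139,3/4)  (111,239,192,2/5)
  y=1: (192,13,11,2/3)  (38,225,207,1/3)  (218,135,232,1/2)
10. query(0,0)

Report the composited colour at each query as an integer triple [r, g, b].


(0,1) stack=L1,L2; from [0,0,0]:
+L1 (α=2/5) → [248/5, 188/5, 456/5]
+L2 (α=1/2) → [424/5, 344/5, 593/5]
→ [85, 69, 119]

query (2,1) [L1,L2,L3] — begin 0,0,0
after L1 α=1: [133, 221, 48]
after L2 α=3/8: [1427/8, 200, 81]
after L3 α=1/2: [3147/16, 204, 78]
→ [197, 204, 78]

(0,0) stack=L1,L2,L3; from [0,0,0]:
+L1 (α=0) → [0, 0, 0]
+L2 (α=0) → [0, 0, 0]
+L3 (α=1/4) → [23, 11/4, 99/4]
= [23, 3, 25]

(0,0) stack=L1,L4; from [0,0,0]:
+L1 (α=0) → [0, 0, 0]
+L4 (α=5/8) → [245/2, 1225/8, 35]
= [122, 153, 35]


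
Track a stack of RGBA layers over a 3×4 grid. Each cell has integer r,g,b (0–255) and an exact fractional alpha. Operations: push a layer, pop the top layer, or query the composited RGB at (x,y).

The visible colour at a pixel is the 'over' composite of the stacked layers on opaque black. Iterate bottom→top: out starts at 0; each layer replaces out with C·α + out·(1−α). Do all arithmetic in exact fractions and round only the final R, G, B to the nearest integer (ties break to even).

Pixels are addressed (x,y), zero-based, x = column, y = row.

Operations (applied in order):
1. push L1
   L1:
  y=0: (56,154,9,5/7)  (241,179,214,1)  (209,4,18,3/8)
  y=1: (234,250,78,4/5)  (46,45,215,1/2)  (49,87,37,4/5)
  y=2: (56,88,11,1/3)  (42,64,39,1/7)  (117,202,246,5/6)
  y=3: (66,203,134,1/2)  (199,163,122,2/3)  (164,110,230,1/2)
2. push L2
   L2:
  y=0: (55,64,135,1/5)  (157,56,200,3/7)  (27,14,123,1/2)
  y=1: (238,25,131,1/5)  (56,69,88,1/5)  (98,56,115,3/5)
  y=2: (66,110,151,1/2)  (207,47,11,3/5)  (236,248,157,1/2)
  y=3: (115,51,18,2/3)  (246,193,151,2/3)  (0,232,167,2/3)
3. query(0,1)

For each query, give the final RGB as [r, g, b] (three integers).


query (0,1) [L1,L2] — begin 0,0,0
after L1 α=4/5: [936/5, 200, 312/5]
after L2 α=1/5: [4934/25, 165, 1903/25]
= [197, 165, 76]


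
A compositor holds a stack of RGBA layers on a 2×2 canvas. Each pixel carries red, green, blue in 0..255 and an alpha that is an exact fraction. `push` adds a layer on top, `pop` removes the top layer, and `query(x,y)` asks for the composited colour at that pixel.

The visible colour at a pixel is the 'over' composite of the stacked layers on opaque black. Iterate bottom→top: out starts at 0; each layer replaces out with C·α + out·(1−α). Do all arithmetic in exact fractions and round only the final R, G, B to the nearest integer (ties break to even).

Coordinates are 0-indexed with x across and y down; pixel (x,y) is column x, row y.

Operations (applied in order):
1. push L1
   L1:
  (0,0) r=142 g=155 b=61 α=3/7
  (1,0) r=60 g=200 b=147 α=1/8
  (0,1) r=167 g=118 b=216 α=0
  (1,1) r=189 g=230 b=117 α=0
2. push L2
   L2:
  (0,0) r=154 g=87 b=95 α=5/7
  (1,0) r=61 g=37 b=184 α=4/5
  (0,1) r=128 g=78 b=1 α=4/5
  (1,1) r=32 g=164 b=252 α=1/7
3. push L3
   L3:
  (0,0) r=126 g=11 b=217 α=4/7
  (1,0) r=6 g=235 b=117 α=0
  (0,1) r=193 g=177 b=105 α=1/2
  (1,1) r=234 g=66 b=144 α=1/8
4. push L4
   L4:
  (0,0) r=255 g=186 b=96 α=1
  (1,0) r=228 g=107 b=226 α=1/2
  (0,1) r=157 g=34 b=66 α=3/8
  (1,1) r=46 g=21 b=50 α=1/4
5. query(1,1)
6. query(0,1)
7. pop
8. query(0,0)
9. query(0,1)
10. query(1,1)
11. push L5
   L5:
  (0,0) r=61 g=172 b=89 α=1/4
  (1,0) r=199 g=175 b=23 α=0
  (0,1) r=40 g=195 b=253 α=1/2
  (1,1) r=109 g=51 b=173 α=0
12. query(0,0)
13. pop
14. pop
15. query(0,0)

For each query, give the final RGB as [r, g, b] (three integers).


(1,1) stack=L1,L2,L3,L4; from [0,0,0]:
after L1 α=0: [0, 0, 0]
after L2 α=1/7: [32/7, 164/7, 36]
after L3 α=1/8: [133/4, 115/4, 99/2]
after L4 α=1/4: [583/16, 429/16, 397/8]
= [36, 27, 50]

query (0,1) [L1,L2,L3,L4] — begin 0,0,0
L1 α=0: [0, 0, 0]
L2 α=4/5: [512/5, 312/5, 4/5]
L3 α=1/2: [1477/10, 1197/10, 529/10]
L4 α=3/8: [2419/16, 1401/16, 925/16]
→ [151, 88, 58]

query (0,0) [L1,L2,L3] — begin 0,0,0
+L1 (α=3/7) → [426/7, 465/7, 183/7]
+L2 (α=5/7) → [6242/49, 3975/49, 3691/49]
+L3 (α=4/7) → [43422/343, 14081/343, 53605/343]
rounded: [127, 41, 156]

(0,1) stack=L1,L2,L3; from [0,0,0]:
L1 α=0: [0, 0, 0]
L2 α=4/5: [512/5, 312/5, 4/5]
L3 α=1/2: [1477/10, 1197/10, 529/10]
= [148, 120, 53]

query (1,1) [L1,L2,L3] — begin 0,0,0
L1 α=0: [0, 0, 0]
L2 α=1/7: [32/7, 164/7, 36]
L3 α=1/8: [133/4, 115/4, 99/2]
= [33, 29, 50]

at x=0,y=0 over L1,L2,L3,L5:
after L1 α=3/7: [426/7, 465/7, 183/7]
after L2 α=5/7: [6242/49, 3975/49, 3691/49]
after L3 α=4/7: [43422/343, 14081/343, 53605/343]
after L5 α=1/4: [151189/1372, 101239/1372, 95671/686]
rounded: [110, 74, 139]

(0,0) stack=L1,L2; from [0,0,0]:
L1 α=3/7: [426/7, 465/7, 183/7]
L2 α=5/7: [6242/49, 3975/49, 3691/49]
rounded: [127, 81, 75]


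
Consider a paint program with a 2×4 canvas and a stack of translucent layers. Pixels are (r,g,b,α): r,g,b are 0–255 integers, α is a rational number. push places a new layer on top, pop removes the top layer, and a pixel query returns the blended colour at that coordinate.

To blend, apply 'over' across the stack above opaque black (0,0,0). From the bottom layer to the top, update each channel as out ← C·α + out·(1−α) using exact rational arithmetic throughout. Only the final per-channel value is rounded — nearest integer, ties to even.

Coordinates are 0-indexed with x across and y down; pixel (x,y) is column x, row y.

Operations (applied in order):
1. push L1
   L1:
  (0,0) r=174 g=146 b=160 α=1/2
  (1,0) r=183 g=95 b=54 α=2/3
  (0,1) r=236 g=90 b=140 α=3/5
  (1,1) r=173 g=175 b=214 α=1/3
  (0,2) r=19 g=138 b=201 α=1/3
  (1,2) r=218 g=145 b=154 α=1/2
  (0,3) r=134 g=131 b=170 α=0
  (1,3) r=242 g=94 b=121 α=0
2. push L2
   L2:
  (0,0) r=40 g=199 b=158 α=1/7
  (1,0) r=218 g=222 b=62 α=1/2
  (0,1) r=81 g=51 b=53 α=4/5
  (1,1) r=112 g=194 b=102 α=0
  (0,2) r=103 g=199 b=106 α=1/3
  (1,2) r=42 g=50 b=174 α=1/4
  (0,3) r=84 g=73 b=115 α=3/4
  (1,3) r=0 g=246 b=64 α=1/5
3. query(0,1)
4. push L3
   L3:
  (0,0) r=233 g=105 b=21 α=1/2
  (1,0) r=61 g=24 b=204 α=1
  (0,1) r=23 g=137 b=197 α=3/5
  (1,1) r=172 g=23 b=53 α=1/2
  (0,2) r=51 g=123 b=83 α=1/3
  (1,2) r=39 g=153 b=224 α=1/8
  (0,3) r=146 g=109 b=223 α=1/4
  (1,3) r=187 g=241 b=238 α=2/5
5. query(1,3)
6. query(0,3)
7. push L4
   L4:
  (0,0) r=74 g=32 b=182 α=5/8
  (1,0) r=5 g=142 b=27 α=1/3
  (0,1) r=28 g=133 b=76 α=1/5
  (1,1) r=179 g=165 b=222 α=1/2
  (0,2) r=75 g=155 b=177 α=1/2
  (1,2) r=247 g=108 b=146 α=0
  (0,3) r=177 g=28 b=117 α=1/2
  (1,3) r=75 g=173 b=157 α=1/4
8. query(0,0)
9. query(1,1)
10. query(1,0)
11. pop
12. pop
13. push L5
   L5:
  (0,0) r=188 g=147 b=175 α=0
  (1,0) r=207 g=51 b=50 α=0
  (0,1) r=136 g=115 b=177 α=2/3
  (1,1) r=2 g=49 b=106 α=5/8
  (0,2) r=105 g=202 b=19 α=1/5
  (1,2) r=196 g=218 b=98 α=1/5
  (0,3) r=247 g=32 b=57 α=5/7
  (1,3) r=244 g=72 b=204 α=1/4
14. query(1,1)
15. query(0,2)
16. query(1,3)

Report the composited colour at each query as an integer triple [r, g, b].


query (0,1) [L1,L2] — begin 0,0,0
+L1 (α=3/5) → [708/5, 54, 84]
+L2 (α=4/5) → [2328/25, 258/5, 296/5]
rounded: [93, 52, 59]

query (1,3) [L1,L2,L3] — begin 0,0,0
L1 α=0: [0, 0, 0]
L2 α=1/5: [0, 246/5, 64/5]
L3 α=2/5: [374/5, 3148/25, 2572/25]
→ [75, 126, 103]

at x=0,y=3 over L1,L2,L3:
after L1 α=0: [0, 0, 0]
after L2 α=3/4: [63, 219/4, 345/4]
after L3 α=1/4: [335/4, 1093/16, 1927/16]
rounded: [84, 68, 120]

query (0,0) [L1,L2,L3,L4] — begin 0,0,0
L1 α=1/2: [87, 73, 80]
L2 α=1/7: [562/7, 91, 638/7]
L3 α=1/2: [2193/14, 98, 785/14]
L4 α=5/8: [11759/112, 227/4, 15095/112]
= [105, 57, 135]

at x=1,y=1 over L1,L2,L3,L4:
after L1 α=1/3: [173/3, 175/3, 214/3]
after L2 α=0: [173/3, 175/3, 214/3]
after L3 α=1/2: [689/6, 122/3, 373/6]
after L4 α=1/2: [1763/12, 617/6, 1705/12]
= [147, 103, 142]

query (1,0) [L1,L2,L3,L4] — begin 0,0,0
L1 α=2/3: [122, 190/3, 36]
L2 α=1/2: [170, 428/3, 49]
L3 α=1: [61, 24, 204]
L4 α=1/3: [127/3, 190/3, 145]
= [42, 63, 145]

(1,1) stack=L1,L2,L5; from [0,0,0]:
+L1 (α=1/3) → [173/3, 175/3, 214/3]
+L2 (α=0) → [173/3, 175/3, 214/3]
+L5 (α=5/8) → [183/8, 105/2, 93]
rounded: [23, 52, 93]

at x=0,y=2 over L1,L2,L5:
L1 α=1/3: [19/3, 46, 67]
L2 α=1/3: [347/9, 97, 80]
L5 α=1/5: [2333/45, 118, 339/5]
= [52, 118, 68]

at x=1,y=3 over L1,L2,L5:
after L1 α=0: [0, 0, 0]
after L2 α=1/5: [0, 246/5, 64/5]
after L5 α=1/4: [61, 549/10, 303/5]
→ [61, 55, 61]


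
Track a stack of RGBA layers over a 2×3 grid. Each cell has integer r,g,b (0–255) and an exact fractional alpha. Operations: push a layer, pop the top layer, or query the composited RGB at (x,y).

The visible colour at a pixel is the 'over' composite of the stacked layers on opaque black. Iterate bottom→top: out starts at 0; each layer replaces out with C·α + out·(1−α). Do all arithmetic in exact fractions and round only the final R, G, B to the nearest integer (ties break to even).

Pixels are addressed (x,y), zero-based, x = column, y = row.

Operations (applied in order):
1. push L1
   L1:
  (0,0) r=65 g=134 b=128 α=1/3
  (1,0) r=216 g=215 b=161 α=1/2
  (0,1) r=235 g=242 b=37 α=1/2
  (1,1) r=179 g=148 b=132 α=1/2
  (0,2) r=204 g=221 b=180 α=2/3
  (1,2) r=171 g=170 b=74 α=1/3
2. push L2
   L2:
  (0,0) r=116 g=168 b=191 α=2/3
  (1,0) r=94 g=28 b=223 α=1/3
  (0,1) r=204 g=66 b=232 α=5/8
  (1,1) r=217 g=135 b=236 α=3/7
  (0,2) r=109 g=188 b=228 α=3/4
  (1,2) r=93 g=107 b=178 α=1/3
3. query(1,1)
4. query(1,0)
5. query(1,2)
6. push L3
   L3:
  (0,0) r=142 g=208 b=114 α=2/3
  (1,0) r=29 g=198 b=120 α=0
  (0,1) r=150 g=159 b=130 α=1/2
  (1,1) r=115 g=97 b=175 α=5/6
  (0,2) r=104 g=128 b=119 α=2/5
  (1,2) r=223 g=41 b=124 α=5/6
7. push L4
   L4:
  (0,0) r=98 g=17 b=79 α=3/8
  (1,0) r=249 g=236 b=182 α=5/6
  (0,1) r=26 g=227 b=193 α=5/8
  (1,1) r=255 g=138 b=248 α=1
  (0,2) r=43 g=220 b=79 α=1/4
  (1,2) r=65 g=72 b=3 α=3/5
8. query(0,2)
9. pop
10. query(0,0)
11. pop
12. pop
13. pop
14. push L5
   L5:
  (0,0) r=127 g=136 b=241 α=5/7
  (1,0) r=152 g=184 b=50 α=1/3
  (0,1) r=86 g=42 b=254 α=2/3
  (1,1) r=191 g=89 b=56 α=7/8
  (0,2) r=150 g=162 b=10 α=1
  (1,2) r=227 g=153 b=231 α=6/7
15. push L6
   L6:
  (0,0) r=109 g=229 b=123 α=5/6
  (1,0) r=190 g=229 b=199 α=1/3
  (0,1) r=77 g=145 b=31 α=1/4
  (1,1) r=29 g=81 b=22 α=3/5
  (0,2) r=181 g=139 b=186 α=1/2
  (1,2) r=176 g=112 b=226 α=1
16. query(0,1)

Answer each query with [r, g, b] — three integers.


(1,1) stack=L1,L2; from [0,0,0]:
after L1 α=1/2: [179/2, 74, 66]
after L2 α=3/7: [1009/7, 701/7, 972/7]
rounded: [144, 100, 139]

(1,0) stack=L1,L2; from [0,0,0]:
L1 α=1/2: [108, 215/2, 161/2]
L2 α=1/3: [310/3, 81, 128]
rounded: [103, 81, 128]

query (1,2) [L1,L2] — begin 0,0,0
after L1 α=1/3: [57, 170/3, 74/3]
after L2 α=1/3: [69, 661/9, 682/9]
= [69, 73, 76]

at x=0,y=2 over L1,L2,L3,L4:
+L1 (α=2/3) → [136, 442/3, 120]
+L2 (α=3/4) → [463/4, 1067/6, 201]
+L3 (α=2/5) → [2221/20, 1579/10, 841/5]
+L4 (α=1/4) → [7523/80, 6937/40, 1459/10]
→ [94, 173, 146]

at x=0,y=0 over L1,L2,L3:
+L1 (α=1/3) → [65/3, 134/3, 128/3]
+L2 (α=2/3) → [761/9, 1142/9, 1274/9]
+L3 (α=2/3) → [3317/27, 4886/27, 3326/27]
= [123, 181, 123]

query (0,1) [L5,L6] — begin 0,0,0
L5 α=2/3: [172/3, 28, 508/3]
L6 α=1/4: [249/4, 229/4, 539/4]
= [62, 57, 135]


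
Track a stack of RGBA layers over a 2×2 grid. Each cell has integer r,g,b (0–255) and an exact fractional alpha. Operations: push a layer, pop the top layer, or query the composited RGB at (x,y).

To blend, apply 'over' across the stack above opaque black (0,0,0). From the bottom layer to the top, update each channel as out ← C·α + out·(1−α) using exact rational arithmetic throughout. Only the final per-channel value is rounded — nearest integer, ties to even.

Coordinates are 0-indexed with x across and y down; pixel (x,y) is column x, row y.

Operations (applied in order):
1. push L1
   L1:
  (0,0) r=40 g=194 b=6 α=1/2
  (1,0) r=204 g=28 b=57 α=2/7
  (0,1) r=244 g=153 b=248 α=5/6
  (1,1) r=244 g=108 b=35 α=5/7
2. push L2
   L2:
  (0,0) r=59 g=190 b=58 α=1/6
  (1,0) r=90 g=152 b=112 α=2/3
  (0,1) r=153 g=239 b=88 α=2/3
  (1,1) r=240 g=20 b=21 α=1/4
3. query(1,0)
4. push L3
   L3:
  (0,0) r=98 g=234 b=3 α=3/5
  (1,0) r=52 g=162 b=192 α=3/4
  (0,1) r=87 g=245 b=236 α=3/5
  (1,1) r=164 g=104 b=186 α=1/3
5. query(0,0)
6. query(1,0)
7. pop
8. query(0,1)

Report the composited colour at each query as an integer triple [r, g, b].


(1,0) stack=L1,L2; from [0,0,0]:
after L1 α=2/7: [408/7, 8, 114/7]
after L2 α=2/3: [556/7, 104, 1682/21]
→ [79, 104, 80]

at x=0,y=0 over L1,L2,L3:
+L1 (α=1/2) → [20, 97, 3]
+L2 (α=1/6) → [53/2, 225/2, 73/6]
+L3 (α=3/5) → [347/5, 927/5, 20/3]
→ [69, 185, 7]

at x=1,y=0 over L1,L2,L3:
L1 α=2/7: [408/7, 8, 114/7]
L2 α=2/3: [556/7, 104, 1682/21]
L3 α=3/4: [412/7, 295/2, 6889/42]
→ [59, 148, 164]

at x=0,y=1 over L1,L2:
after L1 α=5/6: [610/3, 255/2, 620/3]
after L2 α=2/3: [1528/9, 1211/6, 1148/9]
= [170, 202, 128]


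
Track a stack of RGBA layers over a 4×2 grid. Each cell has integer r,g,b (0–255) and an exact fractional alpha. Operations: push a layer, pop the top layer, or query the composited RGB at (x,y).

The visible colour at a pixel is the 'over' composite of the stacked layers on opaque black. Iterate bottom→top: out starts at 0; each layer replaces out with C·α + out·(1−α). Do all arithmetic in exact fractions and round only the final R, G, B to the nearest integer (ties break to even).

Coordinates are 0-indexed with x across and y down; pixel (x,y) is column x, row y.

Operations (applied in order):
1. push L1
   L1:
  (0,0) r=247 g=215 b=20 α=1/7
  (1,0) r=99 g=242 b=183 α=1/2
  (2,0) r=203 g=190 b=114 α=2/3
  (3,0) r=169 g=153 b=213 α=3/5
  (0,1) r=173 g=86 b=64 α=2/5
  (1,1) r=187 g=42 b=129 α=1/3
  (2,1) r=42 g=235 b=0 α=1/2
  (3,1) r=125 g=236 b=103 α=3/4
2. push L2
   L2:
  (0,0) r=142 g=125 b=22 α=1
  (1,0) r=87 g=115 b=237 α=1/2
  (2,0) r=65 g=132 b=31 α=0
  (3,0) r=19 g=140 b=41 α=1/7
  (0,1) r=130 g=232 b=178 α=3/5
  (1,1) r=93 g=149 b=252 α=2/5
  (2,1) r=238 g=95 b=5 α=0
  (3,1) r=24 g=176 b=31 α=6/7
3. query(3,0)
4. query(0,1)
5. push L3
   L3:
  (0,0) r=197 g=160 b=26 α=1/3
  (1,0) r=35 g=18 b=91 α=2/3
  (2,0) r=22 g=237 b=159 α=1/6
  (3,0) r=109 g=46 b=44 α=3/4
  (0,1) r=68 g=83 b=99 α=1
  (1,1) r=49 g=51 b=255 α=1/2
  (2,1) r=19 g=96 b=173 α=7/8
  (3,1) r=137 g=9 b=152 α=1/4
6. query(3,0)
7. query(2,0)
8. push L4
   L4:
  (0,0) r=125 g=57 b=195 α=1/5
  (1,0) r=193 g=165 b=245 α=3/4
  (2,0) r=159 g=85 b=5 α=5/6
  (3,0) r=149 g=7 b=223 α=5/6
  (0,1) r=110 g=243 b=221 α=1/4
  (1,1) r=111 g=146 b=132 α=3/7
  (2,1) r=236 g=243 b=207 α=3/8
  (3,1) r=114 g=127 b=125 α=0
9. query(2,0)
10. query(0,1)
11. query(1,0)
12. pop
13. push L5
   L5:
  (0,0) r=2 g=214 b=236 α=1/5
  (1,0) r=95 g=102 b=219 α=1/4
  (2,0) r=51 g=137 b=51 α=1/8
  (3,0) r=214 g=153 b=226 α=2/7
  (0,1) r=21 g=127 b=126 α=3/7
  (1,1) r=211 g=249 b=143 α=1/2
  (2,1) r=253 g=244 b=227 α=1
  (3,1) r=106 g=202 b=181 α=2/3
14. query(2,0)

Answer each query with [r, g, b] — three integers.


query (3,0) [L1,L2] — begin 0,0,0
L1 α=3/5: [507/5, 459/5, 639/5]
L2 α=1/7: [3137/35, 3454/35, 577/5]
→ [90, 99, 115]

at x=0,y=1 over L1,L2:
+L1 (α=2/5) → [346/5, 172/5, 128/5]
+L2 (α=3/5) → [2642/25, 3824/25, 2926/25]
rounded: [106, 153, 117]

at x=3,y=0 over L1,L2,L3:
L1 α=3/5: [507/5, 459/5, 639/5]
L2 α=1/7: [3137/35, 3454/35, 577/5]
L3 α=3/4: [7291/70, 2071/35, 1237/20]
= [104, 59, 62]

query (2,0) [L1,L2,L3] — begin 0,0,0
after L1 α=2/3: [406/3, 380/3, 76]
after L2 α=0: [406/3, 380/3, 76]
after L3 α=1/6: [1048/9, 2611/18, 539/6]
→ [116, 145, 90]

query (2,0) [L1,L2,L3,L4] — begin 0,0,0
L1 α=2/3: [406/3, 380/3, 76]
L2 α=0: [406/3, 380/3, 76]
L3 α=1/6: [1048/9, 2611/18, 539/6]
L4 α=5/6: [8203/54, 10261/108, 689/36]
→ [152, 95, 19]

query (0,1) [L1,L2,L3,L4] — begin 0,0,0
L1 α=2/5: [346/5, 172/5, 128/5]
L2 α=3/5: [2642/25, 3824/25, 2926/25]
L3 α=1: [68, 83, 99]
L4 α=1/4: [157/2, 123, 259/2]
= [78, 123, 130]

query (1,0) [L1,L2,L3,L4] — begin 0,0,0
after L1 α=1/2: [99/2, 121, 183/2]
after L2 α=1/2: [273/4, 118, 657/4]
after L3 α=2/3: [553/12, 154/3, 1385/12]
after L4 α=3/4: [7501/48, 1639/12, 10205/48]
rounded: [156, 137, 213]

at x=2,y=0 over L1,L2,L3,L5:
L1 α=2/3: [406/3, 380/3, 76]
L2 α=0: [406/3, 380/3, 76]
L3 α=1/6: [1048/9, 2611/18, 539/6]
L5 α=1/8: [7795/72, 20743/144, 4079/48]
= [108, 144, 85]


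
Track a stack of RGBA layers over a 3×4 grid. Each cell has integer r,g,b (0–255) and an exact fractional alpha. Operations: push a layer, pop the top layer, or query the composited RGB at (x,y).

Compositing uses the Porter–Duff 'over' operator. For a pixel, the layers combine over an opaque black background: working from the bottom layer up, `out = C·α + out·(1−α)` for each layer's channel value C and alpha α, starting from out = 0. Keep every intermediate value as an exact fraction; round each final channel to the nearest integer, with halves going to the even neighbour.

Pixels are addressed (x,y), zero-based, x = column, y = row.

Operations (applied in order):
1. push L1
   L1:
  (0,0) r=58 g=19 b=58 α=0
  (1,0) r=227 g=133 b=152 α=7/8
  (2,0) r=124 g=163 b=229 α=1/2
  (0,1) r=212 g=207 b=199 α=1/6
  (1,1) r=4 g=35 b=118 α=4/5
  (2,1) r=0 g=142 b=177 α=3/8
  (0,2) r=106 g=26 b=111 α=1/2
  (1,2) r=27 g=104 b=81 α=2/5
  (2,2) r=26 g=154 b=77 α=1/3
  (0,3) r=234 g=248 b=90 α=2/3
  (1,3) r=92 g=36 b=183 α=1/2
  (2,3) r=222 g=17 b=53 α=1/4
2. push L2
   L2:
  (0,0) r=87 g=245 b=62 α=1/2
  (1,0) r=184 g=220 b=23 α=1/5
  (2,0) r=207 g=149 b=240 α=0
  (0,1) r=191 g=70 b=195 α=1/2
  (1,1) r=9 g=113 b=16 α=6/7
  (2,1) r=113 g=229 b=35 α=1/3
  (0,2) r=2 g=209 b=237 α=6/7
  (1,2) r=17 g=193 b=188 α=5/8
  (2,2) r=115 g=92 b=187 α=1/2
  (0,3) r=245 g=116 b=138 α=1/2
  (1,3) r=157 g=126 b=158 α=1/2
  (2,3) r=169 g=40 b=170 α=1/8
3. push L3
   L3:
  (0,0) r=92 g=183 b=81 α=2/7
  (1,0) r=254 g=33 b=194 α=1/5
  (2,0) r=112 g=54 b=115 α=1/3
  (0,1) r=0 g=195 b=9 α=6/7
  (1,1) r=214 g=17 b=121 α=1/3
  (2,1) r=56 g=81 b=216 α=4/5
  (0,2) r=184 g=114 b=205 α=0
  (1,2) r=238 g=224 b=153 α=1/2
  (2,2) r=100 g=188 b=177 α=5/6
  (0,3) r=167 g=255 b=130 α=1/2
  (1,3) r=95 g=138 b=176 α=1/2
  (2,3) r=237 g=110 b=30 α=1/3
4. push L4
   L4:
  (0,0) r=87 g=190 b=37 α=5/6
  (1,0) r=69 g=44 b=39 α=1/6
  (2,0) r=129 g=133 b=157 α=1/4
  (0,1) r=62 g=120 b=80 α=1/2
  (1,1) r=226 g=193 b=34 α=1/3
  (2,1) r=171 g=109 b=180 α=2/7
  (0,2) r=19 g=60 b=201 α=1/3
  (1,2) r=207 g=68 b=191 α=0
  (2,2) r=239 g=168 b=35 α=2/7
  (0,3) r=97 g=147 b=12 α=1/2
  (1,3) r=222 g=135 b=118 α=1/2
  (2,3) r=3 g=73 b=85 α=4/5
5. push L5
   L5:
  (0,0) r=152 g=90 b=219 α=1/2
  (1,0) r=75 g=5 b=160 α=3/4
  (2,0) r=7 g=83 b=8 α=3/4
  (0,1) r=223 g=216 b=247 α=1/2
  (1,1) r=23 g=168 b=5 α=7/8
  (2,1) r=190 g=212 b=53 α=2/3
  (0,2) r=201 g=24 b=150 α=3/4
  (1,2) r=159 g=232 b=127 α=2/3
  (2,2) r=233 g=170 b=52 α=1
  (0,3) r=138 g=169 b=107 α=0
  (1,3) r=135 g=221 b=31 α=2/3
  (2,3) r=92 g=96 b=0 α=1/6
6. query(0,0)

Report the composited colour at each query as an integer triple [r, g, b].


(0,0) stack=L1,L2,L3,L4,L5; from [0,0,0]:
L1 α=0: [0, 0, 0]
L2 α=1/2: [87/2, 245/2, 31]
L3 α=2/7: [803/14, 1957/14, 317/7]
L4 α=5/6: [6893/84, 15257/84, 806/21]
L5 α=1/2: [19661/168, 22817/168, 5405/42]
→ [117, 136, 129]


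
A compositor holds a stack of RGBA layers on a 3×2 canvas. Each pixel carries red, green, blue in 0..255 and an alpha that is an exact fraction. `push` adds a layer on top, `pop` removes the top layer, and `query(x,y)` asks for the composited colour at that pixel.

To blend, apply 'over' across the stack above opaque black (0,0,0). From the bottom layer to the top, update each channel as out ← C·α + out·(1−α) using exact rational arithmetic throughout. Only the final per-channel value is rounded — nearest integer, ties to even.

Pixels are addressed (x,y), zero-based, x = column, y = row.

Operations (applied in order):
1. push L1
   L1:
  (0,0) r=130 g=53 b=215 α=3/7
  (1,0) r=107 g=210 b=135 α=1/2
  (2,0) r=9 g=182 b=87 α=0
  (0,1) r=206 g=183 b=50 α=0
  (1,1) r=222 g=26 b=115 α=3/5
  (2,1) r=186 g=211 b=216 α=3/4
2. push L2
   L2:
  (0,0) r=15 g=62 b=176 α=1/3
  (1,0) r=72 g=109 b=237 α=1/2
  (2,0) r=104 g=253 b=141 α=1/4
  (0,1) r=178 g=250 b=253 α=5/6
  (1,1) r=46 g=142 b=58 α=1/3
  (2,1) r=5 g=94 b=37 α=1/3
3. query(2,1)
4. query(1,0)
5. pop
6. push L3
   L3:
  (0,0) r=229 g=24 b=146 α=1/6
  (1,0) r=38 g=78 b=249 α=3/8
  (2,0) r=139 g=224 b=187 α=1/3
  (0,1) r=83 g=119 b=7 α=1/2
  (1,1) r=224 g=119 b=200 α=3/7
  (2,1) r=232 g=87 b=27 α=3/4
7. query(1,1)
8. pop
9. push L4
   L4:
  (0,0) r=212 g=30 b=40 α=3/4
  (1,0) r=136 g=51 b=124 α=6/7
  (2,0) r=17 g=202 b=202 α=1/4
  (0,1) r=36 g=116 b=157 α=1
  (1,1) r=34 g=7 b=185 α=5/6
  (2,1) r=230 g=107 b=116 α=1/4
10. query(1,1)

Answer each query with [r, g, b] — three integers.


query (2,1) [L1,L2] — begin 0,0,0
after L1 α=3/4: [279/2, 633/4, 162]
after L2 α=1/3: [284/3, 821/6, 361/3]
= [95, 137, 120]

(1,0) stack=L1,L2; from [0,0,0]:
after L1 α=1/2: [107/2, 105, 135/2]
after L2 α=1/2: [251/4, 107, 609/4]
→ [63, 107, 152]

at x=1,y=1 over L1,L3:
after L1 α=3/5: [666/5, 78/5, 69]
after L3 α=3/7: [6024/35, 2097/35, 876/7]
→ [172, 60, 125]

at x=1,y=1 over L1,L4:
L1 α=3/5: [666/5, 78/5, 69]
L4 α=5/6: [758/15, 253/30, 497/3]
= [51, 8, 166]


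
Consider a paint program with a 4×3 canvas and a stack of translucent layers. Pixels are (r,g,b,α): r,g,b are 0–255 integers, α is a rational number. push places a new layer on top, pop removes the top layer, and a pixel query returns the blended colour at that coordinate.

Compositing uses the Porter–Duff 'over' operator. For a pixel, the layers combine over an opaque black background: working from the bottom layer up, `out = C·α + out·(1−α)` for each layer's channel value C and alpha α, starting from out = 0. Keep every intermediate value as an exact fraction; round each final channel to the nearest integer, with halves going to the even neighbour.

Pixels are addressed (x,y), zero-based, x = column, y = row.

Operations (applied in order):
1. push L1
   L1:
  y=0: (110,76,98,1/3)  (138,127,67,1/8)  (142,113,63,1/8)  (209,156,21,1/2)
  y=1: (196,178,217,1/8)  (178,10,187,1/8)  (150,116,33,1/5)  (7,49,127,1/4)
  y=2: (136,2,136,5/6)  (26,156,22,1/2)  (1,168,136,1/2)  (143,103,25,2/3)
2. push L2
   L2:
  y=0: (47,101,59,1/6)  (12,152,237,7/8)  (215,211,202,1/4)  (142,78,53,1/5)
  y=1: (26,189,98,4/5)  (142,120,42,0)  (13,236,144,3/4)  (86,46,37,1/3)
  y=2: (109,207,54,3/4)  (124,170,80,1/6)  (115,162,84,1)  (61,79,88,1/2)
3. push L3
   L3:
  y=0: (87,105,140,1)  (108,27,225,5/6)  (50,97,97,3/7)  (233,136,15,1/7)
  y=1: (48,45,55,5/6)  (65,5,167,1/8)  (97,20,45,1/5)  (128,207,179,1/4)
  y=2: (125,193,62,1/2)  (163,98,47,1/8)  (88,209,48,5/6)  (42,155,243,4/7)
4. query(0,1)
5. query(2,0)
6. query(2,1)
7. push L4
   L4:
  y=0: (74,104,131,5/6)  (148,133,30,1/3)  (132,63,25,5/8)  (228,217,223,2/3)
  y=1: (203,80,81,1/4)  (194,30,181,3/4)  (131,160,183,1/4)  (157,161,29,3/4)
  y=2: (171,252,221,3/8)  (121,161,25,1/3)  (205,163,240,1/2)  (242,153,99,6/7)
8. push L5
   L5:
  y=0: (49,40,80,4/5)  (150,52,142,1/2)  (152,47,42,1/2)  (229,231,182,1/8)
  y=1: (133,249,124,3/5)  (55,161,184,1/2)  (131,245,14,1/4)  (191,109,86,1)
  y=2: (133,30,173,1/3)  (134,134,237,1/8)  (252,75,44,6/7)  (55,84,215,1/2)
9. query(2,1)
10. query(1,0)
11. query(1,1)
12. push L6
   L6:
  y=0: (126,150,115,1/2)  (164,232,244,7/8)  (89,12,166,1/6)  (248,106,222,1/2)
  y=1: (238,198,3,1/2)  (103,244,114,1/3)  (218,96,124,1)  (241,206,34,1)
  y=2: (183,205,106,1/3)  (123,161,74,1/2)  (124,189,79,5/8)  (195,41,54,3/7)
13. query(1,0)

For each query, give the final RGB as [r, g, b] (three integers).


(0,1) stack=L1,L2,L3; from [0,0,0]:
after L1 α=1/8: [49/2, 89/4, 217/8]
after L2 α=4/5: [257/10, 3113/20, 3353/40]
after L3 α=5/6: [2657/60, 7613/120, 14353/240]
= [44, 63, 60]

(2,0) stack=L1,L2,L3; from [0,0,0]:
after L1 α=1/8: [71/4, 113/8, 63/8]
after L2 α=1/4: [1073/16, 2027/32, 1805/32]
after L3 α=3/7: [239/4, 4355/56, 4133/56]
rounded: [60, 78, 74]

at x=2,y=1 over L1,L2,L3:
after L1 α=1/5: [30, 116/5, 33/5]
after L2 α=3/4: [69/4, 914/5, 2193/20]
after L3 α=1/5: [166/5, 3756/25, 2418/25]
rounded: [33, 150, 97]

at x=2,y=1 over L1,L2,L3,L4,L5:
after L1 α=1/5: [30, 116/5, 33/5]
after L2 α=3/4: [69/4, 914/5, 2193/20]
after L3 α=1/5: [166/5, 3756/25, 2418/25]
after L4 α=1/4: [1153/20, 3817/25, 11829/100]
after L5 α=1/4: [6079/80, 4394/25, 36887/400]
rounded: [76, 176, 92]

(1,0) stack=L1,L2,L3,L4,L5; from [0,0,0]:
L1 α=1/8: [69/4, 127/8, 67/8]
L2 α=7/8: [405/32, 8639/64, 13339/64]
L3 α=5/6: [5895/64, 17279/384, 85339/384]
L4 α=1/3: [10631/96, 42815/576, 91099/576]
L5 α=1/2: [25031/192, 72767/1152, 172891/1152]
rounded: [130, 63, 150]

query (1,1) [L1,L2,L3,L4,L5] — begin 0,0,0
+L1 (α=1/8) → [89/4, 5/4, 187/8]
+L2 (α=0) → [89/4, 5/4, 187/8]
+L3 (α=1/8) → [883/32, 55/32, 2645/64]
+L4 (α=3/4) → [19507/128, 2935/128, 37397/256]
+L5 (α=1/2) → [26547/256, 23543/256, 84501/512]
rounded: [104, 92, 165]

query (1,0) [L1,L2,L3,L4,L5,L6] — begin 0,0,0
+L1 (α=1/8) → [69/4, 127/8, 67/8]
+L2 (α=7/8) → [405/32, 8639/64, 13339/64]
+L3 (α=5/6) → [5895/64, 17279/384, 85339/384]
+L4 (α=1/3) → [10631/96, 42815/576, 91099/576]
+L5 (α=1/2) → [25031/192, 72767/1152, 172891/1152]
+L6 (α=7/8) → [245447/1536, 1943615/9216, 2140507/9216]
→ [160, 211, 232]


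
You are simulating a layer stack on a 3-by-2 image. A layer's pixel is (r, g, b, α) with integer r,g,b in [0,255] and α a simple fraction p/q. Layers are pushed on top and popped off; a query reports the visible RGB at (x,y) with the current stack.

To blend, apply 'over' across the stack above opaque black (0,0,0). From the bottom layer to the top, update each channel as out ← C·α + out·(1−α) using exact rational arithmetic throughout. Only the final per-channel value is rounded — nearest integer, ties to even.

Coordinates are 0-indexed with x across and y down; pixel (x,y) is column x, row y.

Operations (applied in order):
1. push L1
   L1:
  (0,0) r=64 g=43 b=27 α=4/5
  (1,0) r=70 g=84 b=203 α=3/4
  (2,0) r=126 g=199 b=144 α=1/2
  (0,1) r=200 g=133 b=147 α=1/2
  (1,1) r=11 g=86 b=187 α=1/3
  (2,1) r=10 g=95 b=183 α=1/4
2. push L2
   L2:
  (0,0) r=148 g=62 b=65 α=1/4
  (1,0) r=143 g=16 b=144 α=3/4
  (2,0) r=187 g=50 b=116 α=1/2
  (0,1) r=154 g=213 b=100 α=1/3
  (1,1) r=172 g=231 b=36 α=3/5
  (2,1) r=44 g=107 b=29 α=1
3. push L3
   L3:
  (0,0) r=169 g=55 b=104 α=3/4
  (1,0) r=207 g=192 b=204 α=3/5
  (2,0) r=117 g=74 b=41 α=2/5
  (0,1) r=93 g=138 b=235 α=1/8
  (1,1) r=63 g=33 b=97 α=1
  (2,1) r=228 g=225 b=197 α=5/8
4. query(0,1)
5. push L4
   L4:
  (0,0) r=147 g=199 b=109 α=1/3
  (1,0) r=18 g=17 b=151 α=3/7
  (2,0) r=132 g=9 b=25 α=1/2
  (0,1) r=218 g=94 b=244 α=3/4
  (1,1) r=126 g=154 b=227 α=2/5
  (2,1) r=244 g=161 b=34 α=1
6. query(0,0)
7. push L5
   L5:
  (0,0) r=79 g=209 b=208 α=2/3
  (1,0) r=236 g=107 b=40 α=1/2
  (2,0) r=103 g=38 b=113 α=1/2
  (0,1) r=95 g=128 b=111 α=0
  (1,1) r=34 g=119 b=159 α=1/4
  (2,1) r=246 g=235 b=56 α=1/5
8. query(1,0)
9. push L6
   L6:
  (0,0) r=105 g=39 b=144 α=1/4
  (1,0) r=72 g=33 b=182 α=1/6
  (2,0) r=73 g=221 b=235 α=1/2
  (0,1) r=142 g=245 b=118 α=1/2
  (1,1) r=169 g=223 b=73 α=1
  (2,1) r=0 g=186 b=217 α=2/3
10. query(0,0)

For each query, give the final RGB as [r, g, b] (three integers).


at x=0,y=1 over L1,L2,L3:
+L1 (α=1/2) → [100, 133/2, 147/2]
+L2 (α=1/3) → [118, 346/3, 247/3]
+L3 (α=1/8) → [919/8, 709/6, 1217/12]
rounded: [115, 118, 101]

query (0,0) [L1,L2,L3,L4] — begin 0,0,0
after L1 α=4/5: [256/5, 172/5, 108/5]
after L2 α=1/4: [377/5, 413/10, 649/20]
after L3 α=3/4: [728/5, 2063/40, 6889/80]
after L4 α=1/3: [2191/15, 6043/60, 11249/120]
→ [146, 101, 94]

(1,0) stack=L1,L2,L3,L4,L5; from [0,0,0]:
after L1 α=3/4: [105/2, 63, 609/4]
after L2 α=3/4: [963/8, 111/4, 2337/16]
after L3 α=3/5: [3447/20, 1263/10, 7233/40]
after L4 α=3/7: [531/5, 2781/35, 11763/70]
after L5 α=1/2: [1711/10, 3263/35, 14563/140]
= [171, 93, 104]

query (0,0) [L1,L2,L3,L4,L5,L6] — begin 0,0,0
after L1 α=4/5: [256/5, 172/5, 108/5]
after L2 α=1/4: [377/5, 413/10, 649/20]
after L3 α=3/4: [728/5, 2063/40, 6889/80]
after L4 α=1/3: [2191/15, 6043/60, 11249/120]
after L5 α=2/3: [4561/45, 31123/180, 61169/360]
after L6 α=1/4: [1534/15, 33463/240, 78449/480]
rounded: [102, 139, 163]


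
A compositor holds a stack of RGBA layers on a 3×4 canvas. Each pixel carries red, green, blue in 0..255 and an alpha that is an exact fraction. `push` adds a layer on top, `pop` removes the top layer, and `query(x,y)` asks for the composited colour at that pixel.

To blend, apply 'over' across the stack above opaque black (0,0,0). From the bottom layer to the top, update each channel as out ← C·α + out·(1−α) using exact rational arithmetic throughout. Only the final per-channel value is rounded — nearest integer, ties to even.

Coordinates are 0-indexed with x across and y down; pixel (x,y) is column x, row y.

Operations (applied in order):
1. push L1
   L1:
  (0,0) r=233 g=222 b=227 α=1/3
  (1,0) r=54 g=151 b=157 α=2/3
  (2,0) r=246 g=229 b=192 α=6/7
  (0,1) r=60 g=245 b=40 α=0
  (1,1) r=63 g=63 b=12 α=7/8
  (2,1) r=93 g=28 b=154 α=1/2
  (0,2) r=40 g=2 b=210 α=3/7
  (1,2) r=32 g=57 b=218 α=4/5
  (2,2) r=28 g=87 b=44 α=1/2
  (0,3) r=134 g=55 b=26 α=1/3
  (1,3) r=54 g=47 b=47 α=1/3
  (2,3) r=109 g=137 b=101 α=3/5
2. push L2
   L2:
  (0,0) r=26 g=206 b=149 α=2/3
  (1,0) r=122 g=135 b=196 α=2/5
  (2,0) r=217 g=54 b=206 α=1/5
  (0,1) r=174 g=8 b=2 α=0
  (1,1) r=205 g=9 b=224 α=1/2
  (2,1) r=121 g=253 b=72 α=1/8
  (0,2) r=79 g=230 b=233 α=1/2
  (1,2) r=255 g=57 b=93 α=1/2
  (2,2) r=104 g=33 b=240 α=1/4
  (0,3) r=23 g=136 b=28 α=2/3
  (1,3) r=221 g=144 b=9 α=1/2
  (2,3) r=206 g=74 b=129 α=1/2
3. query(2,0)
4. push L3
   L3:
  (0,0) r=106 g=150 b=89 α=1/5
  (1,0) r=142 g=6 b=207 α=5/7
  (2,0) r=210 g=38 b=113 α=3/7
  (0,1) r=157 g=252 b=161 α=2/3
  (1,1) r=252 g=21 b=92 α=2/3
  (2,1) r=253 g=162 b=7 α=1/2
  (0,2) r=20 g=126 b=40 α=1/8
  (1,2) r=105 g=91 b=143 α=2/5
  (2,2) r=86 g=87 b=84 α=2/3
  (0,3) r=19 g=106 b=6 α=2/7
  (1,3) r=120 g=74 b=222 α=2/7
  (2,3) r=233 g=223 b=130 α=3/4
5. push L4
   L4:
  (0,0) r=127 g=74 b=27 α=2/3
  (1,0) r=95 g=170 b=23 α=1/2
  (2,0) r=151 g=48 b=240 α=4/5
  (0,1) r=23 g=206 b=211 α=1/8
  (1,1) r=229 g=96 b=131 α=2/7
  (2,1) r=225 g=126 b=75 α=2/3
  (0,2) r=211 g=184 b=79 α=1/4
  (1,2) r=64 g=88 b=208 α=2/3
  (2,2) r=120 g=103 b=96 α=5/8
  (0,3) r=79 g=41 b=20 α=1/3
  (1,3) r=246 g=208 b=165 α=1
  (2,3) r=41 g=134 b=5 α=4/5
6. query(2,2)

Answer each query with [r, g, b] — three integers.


query (2,0) [L1,L2] — begin 0,0,0
+L1 (α=6/7) → [1476/7, 1374/7, 1152/7]
+L2 (α=1/5) → [7423/35, 5874/35, 1210/7]
→ [212, 168, 173]

(2,2) stack=L1,L2,L3,L4; from [0,0,0]:
L1 α=1/2: [14, 87/2, 22]
L2 α=1/4: [73/2, 327/8, 153/2]
L3 α=2/3: [139/2, 573/8, 163/2]
L4 α=5/8: [1617/16, 5839/64, 1449/16]
= [101, 91, 91]


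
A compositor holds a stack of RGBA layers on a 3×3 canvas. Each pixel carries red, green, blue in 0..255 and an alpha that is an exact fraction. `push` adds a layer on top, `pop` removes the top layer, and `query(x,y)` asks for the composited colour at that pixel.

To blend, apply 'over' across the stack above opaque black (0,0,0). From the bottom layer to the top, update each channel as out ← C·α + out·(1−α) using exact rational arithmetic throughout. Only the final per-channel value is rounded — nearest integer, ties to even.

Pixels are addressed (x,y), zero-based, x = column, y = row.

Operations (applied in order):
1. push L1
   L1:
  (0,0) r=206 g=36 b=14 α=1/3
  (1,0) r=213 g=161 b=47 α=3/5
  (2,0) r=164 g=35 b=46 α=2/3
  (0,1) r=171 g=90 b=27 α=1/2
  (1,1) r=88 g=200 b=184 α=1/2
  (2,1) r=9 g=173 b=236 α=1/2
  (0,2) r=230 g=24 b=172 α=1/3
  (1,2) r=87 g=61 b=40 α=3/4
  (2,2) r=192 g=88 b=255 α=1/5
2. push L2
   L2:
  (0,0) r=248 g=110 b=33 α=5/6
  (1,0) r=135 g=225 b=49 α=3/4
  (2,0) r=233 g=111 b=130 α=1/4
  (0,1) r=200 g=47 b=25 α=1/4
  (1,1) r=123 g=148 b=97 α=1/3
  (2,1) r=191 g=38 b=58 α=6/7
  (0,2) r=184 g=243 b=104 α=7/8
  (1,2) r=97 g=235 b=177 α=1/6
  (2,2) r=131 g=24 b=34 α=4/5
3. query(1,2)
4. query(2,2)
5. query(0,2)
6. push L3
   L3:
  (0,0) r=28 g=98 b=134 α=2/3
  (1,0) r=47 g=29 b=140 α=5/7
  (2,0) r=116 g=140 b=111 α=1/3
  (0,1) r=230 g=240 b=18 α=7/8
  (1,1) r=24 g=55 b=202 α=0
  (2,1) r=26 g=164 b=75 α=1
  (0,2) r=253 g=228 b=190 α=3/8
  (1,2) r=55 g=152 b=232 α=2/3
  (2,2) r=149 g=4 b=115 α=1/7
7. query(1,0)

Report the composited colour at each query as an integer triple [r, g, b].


query (1,2) [L1,L2] — begin 0,0,0
after L1 α=3/4: [261/4, 183/4, 30]
after L2 α=1/6: [1693/24, 1855/24, 109/2]
→ [71, 77, 54]

at x=2,y=2 over L1,L2:
L1 α=1/5: [192/5, 88/5, 51]
L2 α=4/5: [2812/25, 568/25, 187/5]
→ [112, 23, 37]

query (0,2) [L1,L2] — begin 0,0,0
after L1 α=1/3: [230/3, 8, 172/3]
after L2 α=7/8: [2047/12, 1709/8, 589/6]
= [171, 214, 98]

(1,0) stack=L1,L2,L3; from [0,0,0]:
after L1 α=3/5: [639/5, 483/5, 141/5]
after L2 α=3/4: [666/5, 1929/10, 219/5]
after L3 α=5/7: [2507/35, 2654/35, 3938/35]
= [72, 76, 113]
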